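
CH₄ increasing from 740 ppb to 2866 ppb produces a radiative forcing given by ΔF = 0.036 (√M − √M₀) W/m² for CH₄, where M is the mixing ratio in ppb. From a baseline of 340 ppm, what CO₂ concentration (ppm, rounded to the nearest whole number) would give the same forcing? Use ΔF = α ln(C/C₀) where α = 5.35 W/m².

CH₄ forcing: 0.036 × (√2866 − √740) = 0.036 × (53.5350 − 27.2029) = 0.036 × 26.3321 = 0.94796 W/m².
Set 5.35 ln(C/340) = 0.94796: ln(C/340) = 0.94796/5.35 = 0.17719, so C = 340 × e^0.17719 = 340 × 1.19386 = 405.91 ppm.

C ≈ 406 ppm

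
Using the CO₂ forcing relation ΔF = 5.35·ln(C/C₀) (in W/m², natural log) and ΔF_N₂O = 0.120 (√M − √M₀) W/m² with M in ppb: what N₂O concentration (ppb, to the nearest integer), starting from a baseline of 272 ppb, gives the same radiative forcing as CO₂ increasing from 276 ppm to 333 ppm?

CO₂ forcing: 5.35 × ln(333/276) = 5.35 × 0.187742 = 1.00442 W/m².
Set 0.120(√M − √272) = 1.00442: √M = 1.00442/0.120 + √272 = 8.3702 + 16.4924 = 24.8626.
M = (24.8626)² = 618.15 ppb.

M ≈ 618 ppb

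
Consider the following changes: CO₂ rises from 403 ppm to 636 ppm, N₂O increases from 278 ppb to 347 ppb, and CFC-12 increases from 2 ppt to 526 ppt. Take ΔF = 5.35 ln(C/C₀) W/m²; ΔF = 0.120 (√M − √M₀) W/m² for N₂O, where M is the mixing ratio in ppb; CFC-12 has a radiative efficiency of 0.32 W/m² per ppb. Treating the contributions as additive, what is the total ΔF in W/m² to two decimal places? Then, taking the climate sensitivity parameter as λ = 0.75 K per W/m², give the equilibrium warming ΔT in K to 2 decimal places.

ΔF = 2.84 W/m²; ΔT = 2.13 K

CO₂: 5.35 × ln(636/403) = 5.35 × ln(1.57816) = 5.35 × 0.45626 = 2.4410 W/m².
N₂O: 0.120 × (√347 − √278) = 0.120 × (18.6279 − 16.6733) = 0.120 × 1.9546 = 0.2346 W/m².
CFC-12: Δ = 526 − 2 = 524 ppt = 0.524 ppb; ΔF = 0.32 × 0.524 = 0.1677 W/m².
Total ΔF = 2.4410 + 0.2346 + 0.1677 = 2.8433 W/m².
ΔT = λ ΔF = 0.75 × 2.84 = 2.1300 K.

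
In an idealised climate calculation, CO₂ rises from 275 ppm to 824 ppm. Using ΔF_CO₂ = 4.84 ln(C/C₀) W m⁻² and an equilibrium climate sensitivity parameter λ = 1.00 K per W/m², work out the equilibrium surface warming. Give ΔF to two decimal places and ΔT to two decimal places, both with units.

ΔF = 5.31 W/m²; ΔT = 5.31 K

CO₂: 4.84 × ln(824/275) = 4.84 × ln(2.99636) = 4.84 × 1.09740 = 5.3114 W/m².
ΔT = λ ΔF = 1.00 × 5.31 = 5.3100 K.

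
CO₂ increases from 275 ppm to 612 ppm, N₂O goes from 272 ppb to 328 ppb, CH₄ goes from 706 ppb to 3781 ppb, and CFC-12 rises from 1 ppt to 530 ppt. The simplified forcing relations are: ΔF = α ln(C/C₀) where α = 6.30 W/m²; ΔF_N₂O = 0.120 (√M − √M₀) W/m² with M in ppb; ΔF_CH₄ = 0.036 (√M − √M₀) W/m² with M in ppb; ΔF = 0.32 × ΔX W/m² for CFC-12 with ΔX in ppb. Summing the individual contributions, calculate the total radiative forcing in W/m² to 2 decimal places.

CO₂: 6.30 × ln(612/275) = 6.30 × ln(2.22545) = 6.30 × 0.79996 = 5.0397 W/m².
N₂O: 0.120 × (√328 − √272) = 0.120 × (18.1108 − 16.4924) = 0.120 × 1.6184 = 0.1942 W/m².
CH₄: 0.036 × (√3781 − √706) = 0.036 × (61.4898 − 26.5707) = 0.036 × 34.9191 = 1.2571 W/m².
CFC-12: Δ = 530 − 1 = 529 ppt = 0.529 ppb; ΔF = 0.32 × 0.529 = 0.1693 W/m².
Total ΔF = 5.0397 + 0.1942 + 1.2571 + 0.1693 = 6.6603 W/m².

ΔF = 6.66 W/m²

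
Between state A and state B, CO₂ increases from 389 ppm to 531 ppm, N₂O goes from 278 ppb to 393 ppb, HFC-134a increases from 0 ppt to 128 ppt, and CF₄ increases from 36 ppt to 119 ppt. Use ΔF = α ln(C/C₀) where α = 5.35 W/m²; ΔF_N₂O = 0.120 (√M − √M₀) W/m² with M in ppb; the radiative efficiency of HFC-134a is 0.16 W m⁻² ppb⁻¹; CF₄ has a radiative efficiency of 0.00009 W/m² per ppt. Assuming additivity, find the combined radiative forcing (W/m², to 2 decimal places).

CO₂: 5.35 × ln(531/389) = 5.35 × ln(1.36504) = 5.35 × 0.31118 = 1.6648 W/m².
N₂O: 0.120 × (√393 − √278) = 0.120 × (19.8242 − 16.6733) = 0.120 × 3.1509 = 0.3781 W/m².
HFC-134a: Δ = 128 − 0 = 128 ppt = 0.128 ppb; ΔF = 0.16 × 0.128 = 0.0205 W/m².
CF₄: ΔF = 0.00009 × (119 − 36) = 0.00009 × 83 = 0.0075 W/m².
Total ΔF = 1.6648 + 0.3781 + 0.0205 + 0.0075 = 2.0709 W/m².

ΔF = 2.07 W/m²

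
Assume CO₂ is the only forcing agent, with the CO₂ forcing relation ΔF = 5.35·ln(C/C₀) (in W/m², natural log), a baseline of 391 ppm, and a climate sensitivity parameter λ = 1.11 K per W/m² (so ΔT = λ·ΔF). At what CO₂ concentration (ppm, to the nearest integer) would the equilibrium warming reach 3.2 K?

C ≈ 670 ppm

Required forcing: ΔF = ΔT/λ = 3.2/1.11 = 2.8829 W/m².
Then ln(C/391) = ΔF/5.35 = 2.8829/5.35 = 0.53886.
So C = 391 × e^0.53886 = 391 × 1.71405 = 670.19 ppm.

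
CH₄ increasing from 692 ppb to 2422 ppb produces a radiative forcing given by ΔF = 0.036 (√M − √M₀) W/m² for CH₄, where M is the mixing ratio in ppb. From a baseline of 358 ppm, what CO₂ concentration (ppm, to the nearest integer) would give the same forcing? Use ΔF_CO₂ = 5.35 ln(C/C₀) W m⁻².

CH₄ forcing: 0.036 × (√2422 − √692) = 0.036 × (49.2138 − 26.3059) = 0.036 × 22.9079 = 0.82468 W/m².
Set 5.35 ln(C/358) = 0.82468: ln(C/358) = 0.82468/5.35 = 0.15415, so C = 358 × e^0.15415 = 358 × 1.16667 = 417.67 ppm.

C ≈ 418 ppm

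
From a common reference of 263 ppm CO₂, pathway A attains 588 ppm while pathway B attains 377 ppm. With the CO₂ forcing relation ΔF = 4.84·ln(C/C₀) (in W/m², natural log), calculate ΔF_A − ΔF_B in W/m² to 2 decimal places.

ΔF_A = 4.84 ln(588/263) = 4.84 × 0.80457 = 3.8941 W/m².
ΔF_B = 4.84 ln(377/263) = 4.84 × 0.36009 = 1.7428 W/m².
Difference: 3.8941 − 1.7428 = 2.1513 W/m².
(Equivalently, ΔF_A − ΔF_B = 4.84 ln(588/377) = 4.84 × 0.44448 = 2.1513 W/m².)

ΔF_A − ΔF_B = 2.15 W/m²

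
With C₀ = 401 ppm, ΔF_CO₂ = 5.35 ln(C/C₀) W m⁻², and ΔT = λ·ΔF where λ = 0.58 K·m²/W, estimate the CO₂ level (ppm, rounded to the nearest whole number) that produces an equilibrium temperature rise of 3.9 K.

C ≈ 1409 ppm

Required forcing: ΔF = ΔT/λ = 3.9/0.58 = 6.7241 W/m².
Then ln(C/401) = ΔF/5.35 = 6.7241/5.35 = 1.25684.
So C = 401 × e^1.25684 = 401 × 3.51430 = 1409.23 ppm.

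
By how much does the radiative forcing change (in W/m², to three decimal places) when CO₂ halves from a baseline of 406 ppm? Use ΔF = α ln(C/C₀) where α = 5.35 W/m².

ΔF = -3.708 W/m²

Because the forcing depends only on the ratio C/C₀, the initial concentration does not enter.
ΔF = 5.35 × ln(0.5) = 5.35 × -0.69315 = -3.7084 W/m².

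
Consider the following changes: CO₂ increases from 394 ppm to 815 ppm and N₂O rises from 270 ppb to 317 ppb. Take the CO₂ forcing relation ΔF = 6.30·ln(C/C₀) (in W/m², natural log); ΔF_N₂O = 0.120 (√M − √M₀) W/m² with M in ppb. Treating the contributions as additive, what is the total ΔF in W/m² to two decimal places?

ΔF = 4.74 W/m²

CO₂: 6.30 × ln(815/394) = 6.30 × ln(2.06853) = 6.30 × 0.72684 = 4.5791 W/m².
N₂O: 0.120 × (√317 − √270) = 0.120 × (17.8045 − 16.4317) = 0.120 × 1.3728 = 0.1647 W/m².
Total ΔF = 4.5791 + 0.1647 = 4.7438 W/m².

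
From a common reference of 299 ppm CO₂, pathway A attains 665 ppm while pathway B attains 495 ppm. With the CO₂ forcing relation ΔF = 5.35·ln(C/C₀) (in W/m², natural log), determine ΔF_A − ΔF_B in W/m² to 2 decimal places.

ΔF_A = 5.35 ln(665/299) = 5.35 × 0.79934 = 4.2765 W/m².
ΔF_B = 5.35 ln(495/299) = 5.35 × 0.50411 = 2.6970 W/m².
Difference: 4.2765 − 2.6970 = 1.5795 W/m².
(Equivalently, ΔF_A − ΔF_B = 5.35 ln(665/495) = 5.35 × 0.29523 = 1.5795 W/m².)

ΔF_A − ΔF_B = 1.58 W/m²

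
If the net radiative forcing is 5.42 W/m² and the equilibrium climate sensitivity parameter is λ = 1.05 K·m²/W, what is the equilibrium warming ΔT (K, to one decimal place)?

ΔT = 5.7 K

ΔT = λ ΔF = 1.05 × 5.42 = 5.6910 K.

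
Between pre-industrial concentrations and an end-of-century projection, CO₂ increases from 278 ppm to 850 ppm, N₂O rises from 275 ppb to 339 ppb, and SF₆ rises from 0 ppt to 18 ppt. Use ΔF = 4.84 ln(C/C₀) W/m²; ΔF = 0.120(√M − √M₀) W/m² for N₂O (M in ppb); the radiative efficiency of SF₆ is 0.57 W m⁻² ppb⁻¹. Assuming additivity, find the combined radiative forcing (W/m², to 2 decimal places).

ΔF = 5.64 W/m²

CO₂: 4.84 × ln(850/278) = 4.84 × ln(3.05755) = 4.84 × 1.11761 = 5.4092 W/m².
N₂O: 0.120 × (√339 − √275) = 0.120 × (18.4120 − 16.5831) = 0.120 × 1.8289 = 0.2195 W/m².
SF₆: Δ = 18 − 0 = 18 ppt = 0.018 ppb; ΔF = 0.57 × 0.018 = 0.0103 W/m².
Total ΔF = 5.4092 + 0.2195 + 0.0103 = 5.6390 W/m².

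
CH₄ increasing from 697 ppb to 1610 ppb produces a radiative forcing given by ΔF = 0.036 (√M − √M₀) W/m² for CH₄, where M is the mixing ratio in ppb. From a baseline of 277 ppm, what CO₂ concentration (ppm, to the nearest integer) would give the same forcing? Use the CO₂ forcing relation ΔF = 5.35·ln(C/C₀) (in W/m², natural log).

CH₄ forcing: 0.036 × (√1610 − √697) = 0.036 × (40.1248 − 26.4008) = 0.036 × 13.7240 = 0.49406 W/m².
Set 5.35 ln(C/277) = 0.49406: ln(C/277) = 0.49406/5.35 = 0.09235, so C = 277 × e^0.09235 = 277 × 1.09675 = 303.80 ppm.

C ≈ 304 ppm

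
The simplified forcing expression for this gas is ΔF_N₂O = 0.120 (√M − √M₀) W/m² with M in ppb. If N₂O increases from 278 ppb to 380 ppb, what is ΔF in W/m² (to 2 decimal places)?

N₂O: 0.120 × (√380 − √278) = 0.120 × (19.4936 − 16.6733) = 0.120 × 2.8203 = 0.3384 W/m².

ΔF = 0.34 W/m²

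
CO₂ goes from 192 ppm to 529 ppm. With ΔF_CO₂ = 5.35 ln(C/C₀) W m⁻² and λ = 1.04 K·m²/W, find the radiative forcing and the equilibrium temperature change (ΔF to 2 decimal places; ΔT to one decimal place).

CO₂: 5.35 × ln(529/192) = 5.35 × ln(2.75521) = 5.35 × 1.01349 = 5.4222 W/m².
ΔT = λ ΔF = 1.04 × 5.42 = 5.6368 K.

ΔF = 5.42 W/m²; ΔT = 5.6 K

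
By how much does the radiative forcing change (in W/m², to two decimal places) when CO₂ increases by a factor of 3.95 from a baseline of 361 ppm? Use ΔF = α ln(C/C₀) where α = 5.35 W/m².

ΔF = 5.35 × ln(3.95) = 5.35 × 1.37372 = 7.3494 W/m².

ΔF = 7.35 W/m²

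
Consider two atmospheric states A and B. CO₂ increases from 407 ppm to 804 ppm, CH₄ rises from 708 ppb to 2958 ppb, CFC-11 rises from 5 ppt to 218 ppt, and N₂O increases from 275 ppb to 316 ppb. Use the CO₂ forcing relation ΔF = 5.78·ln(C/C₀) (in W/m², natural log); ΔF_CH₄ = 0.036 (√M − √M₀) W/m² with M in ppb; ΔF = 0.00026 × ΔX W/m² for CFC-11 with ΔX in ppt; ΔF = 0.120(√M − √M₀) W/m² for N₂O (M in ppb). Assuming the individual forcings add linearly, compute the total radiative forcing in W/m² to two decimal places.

CO₂: 5.78 × ln(804/407) = 5.78 × ln(1.97543) = 5.78 × 0.68079 = 3.9350 W/m².
CH₄: 0.036 × (√2958 − √708) = 0.036 × (54.3875 − 26.6083) = 0.036 × 27.7792 = 1.0001 W/m².
CFC-11: ΔF = 0.00026 × (218 − 5) = 0.00026 × 213 = 0.0554 W/m².
N₂O: 0.120 × (√316 − √275) = 0.120 × (17.7764 − 16.5831) = 0.120 × 1.1933 = 0.1432 W/m².
Total ΔF = 3.9350 + 1.0001 + 0.0554 + 0.1432 = 5.1337 W/m².

ΔF = 5.13 W/m²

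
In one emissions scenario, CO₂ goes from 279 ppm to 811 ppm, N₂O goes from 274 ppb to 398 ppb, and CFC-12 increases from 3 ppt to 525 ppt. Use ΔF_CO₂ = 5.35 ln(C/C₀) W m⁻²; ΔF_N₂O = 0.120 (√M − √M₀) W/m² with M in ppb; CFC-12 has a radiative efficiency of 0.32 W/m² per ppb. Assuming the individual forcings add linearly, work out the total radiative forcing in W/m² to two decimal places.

CO₂: 5.35 × ln(811/279) = 5.35 × ln(2.90681) = 5.35 × 1.06706 = 5.7088 W/m².
N₂O: 0.120 × (√398 − √274) = 0.120 × (19.9499 − 16.5529) = 0.120 × 3.3970 = 0.4076 W/m².
CFC-12: Δ = 525 − 3 = 522 ppt = 0.522 ppb; ΔF = 0.32 × 0.522 = 0.1670 W/m².
Total ΔF = 5.7088 + 0.4076 + 0.1670 = 6.2834 W/m².

ΔF = 6.28 W/m²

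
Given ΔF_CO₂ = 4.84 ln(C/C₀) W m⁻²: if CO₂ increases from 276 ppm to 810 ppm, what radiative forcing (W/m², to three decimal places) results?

CO₂: 4.84 × ln(810/276) = 4.84 × ln(2.93478) = 4.84 × 1.07663 = 5.2109 W/m².

ΔF = 5.211 W/m²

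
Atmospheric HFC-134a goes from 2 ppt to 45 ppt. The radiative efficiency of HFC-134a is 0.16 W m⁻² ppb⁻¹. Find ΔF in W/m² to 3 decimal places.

HFC-134a: Δ = 45 − 2 = 43 ppt = 0.043 ppb; ΔF = 0.16 × 0.043 = 0.0069 W/m².

ΔF = 0.007 W/m²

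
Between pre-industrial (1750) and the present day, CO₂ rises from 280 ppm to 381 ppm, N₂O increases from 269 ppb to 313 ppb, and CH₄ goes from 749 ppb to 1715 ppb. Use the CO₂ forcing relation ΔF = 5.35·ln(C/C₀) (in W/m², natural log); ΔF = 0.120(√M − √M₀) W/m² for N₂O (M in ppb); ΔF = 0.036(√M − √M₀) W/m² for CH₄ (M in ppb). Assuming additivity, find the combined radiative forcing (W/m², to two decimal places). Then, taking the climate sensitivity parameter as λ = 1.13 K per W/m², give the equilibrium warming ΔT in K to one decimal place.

ΔF = 2.31 W/m²; ΔT = 2.6 K

CO₂: 5.35 × ln(381/280) = 5.35 × ln(1.36071) = 5.35 × 0.30801 = 1.6479 W/m².
N₂O: 0.120 × (√313 − √269) = 0.120 × (17.6918 − 16.4012) = 0.120 × 1.2906 = 0.1549 W/m².
CH₄: 0.036 × (√1715 − √749) = 0.036 × (41.4126 − 27.3679) = 0.036 × 14.0447 = 0.5056 W/m².
Total ΔF = 1.6479 + 0.1549 + 0.5056 = 2.3084 W/m².
ΔT = λ ΔF = 1.13 × 2.31 = 2.6103 K.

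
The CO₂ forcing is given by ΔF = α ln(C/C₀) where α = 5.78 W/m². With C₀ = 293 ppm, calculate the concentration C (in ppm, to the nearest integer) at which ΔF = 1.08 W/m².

C ≈ 353 ppm

Set 5.78 ln(C/293) = 1.08, so ln(C/293) = 1.08/5.78 = 0.18685.
Then C/293 = e^0.18685 = 1.20545, giving C = 293 × 1.20545 = 353.20 ppm.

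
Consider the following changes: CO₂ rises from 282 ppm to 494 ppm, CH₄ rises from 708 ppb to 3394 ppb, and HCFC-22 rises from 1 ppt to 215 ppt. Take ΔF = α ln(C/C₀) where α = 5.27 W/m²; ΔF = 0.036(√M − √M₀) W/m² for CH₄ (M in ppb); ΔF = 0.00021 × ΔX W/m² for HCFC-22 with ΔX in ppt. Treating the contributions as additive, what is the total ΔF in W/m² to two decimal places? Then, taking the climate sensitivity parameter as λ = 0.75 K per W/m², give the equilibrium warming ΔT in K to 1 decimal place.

CO₂: 5.27 × ln(494/282) = 5.27 × ln(1.75177) = 5.27 × 0.56063 = 2.9545 W/m².
CH₄: 0.036 × (√3394 − √708) = 0.036 × (58.2580 − 26.6083) = 0.036 × 31.6497 = 1.1394 W/m².
HCFC-22: ΔF = 0.00021 × (215 − 1) = 0.00021 × 214 = 0.0449 W/m².
Total ΔF = 2.9545 + 1.1394 + 0.0449 = 4.1388 W/m².
ΔT = λ ΔF = 0.75 × 4.14 = 3.1050 K.

ΔF = 4.14 W/m²; ΔT = 3.1 K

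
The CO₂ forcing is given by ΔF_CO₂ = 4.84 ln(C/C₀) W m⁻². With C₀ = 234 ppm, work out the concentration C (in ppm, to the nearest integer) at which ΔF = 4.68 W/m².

Set 4.84 ln(C/234) = 4.68, so ln(C/234) = 4.68/4.84 = 0.96694.
Then C/234 = e^0.96694 = 2.62988, giving C = 234 × 2.62988 = 615.39 ppm.

C ≈ 615 ppm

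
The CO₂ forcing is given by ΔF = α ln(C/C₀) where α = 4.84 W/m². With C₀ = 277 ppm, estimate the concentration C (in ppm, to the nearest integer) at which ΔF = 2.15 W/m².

C ≈ 432 ppm

Set 4.84 ln(C/277) = 2.15, so ln(C/277) = 2.15/4.84 = 0.44421.
Then C/277 = e^0.44421 = 1.55926, giving C = 277 × 1.55926 = 431.92 ppm.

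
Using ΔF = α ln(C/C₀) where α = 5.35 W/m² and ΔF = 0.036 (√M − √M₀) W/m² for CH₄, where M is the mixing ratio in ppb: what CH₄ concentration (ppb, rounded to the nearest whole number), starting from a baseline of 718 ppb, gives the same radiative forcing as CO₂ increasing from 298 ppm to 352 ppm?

M ≈ 2657 ppb

CO₂ forcing: 5.35 × ln(352/298) = 5.35 × 0.166538 = 0.89098 W/m².
Set 0.036(√M − √718) = 0.89098: √M = 0.89098/0.036 + √718 = 24.7494 + 26.7955 = 51.5449.
M = (51.5449)² = 2656.88 ppb.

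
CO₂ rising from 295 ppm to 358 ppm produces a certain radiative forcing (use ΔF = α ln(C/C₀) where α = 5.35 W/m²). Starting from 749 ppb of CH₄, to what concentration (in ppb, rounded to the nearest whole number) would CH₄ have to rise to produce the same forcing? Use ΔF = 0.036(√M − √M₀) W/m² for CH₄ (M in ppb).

CO₂ forcing: 5.35 × ln(358/295) = 5.35 × 0.193558 = 1.03554 W/m².
Set 0.036(√M − √749) = 1.03554: √M = 1.03554/0.036 + √749 = 28.7650 + 27.3679 = 56.1329.
M = (56.1329)² = 3150.90 ppb.

M ≈ 3151 ppb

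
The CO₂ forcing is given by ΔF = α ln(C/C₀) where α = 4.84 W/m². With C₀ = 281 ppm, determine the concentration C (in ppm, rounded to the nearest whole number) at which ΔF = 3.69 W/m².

C ≈ 602 ppm

Set 4.84 ln(C/281) = 3.69, so ln(C/281) = 3.69/4.84 = 0.76240.
Then C/281 = e^0.76240 = 2.14341, giving C = 281 × 2.14341 = 602.30 ppm.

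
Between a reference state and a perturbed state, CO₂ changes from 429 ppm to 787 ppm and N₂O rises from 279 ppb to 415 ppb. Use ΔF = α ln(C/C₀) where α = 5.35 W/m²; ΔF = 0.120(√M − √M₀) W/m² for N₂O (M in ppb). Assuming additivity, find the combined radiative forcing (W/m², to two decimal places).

CO₂: 5.35 × ln(787/429) = 5.35 × ln(1.83450) = 5.35 × 0.60677 = 3.2462 W/m².
N₂O: 0.120 × (√415 − √279) = 0.120 × (20.3715 − 16.7033) = 0.120 × 3.6682 = 0.4402 W/m².
Total ΔF = 3.2462 + 0.4402 = 3.6864 W/m².

ΔF = 3.69 W/m²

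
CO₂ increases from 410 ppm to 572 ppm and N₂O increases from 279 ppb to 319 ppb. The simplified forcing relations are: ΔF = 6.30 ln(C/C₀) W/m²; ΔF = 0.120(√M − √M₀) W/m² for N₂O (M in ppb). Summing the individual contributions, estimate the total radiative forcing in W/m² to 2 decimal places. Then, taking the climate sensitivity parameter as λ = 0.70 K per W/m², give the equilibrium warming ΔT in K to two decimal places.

ΔF = 2.24 W/m²; ΔT = 1.57 K

CO₂: 6.30 × ln(572/410) = 6.30 × ln(1.39512) = 6.30 × 0.33298 = 2.0978 W/m².
N₂O: 0.120 × (√319 − √279) = 0.120 × (17.8606 − 16.7033) = 0.120 × 1.1573 = 0.1389 W/m².
Total ΔF = 2.0978 + 0.1389 = 2.2367 W/m².
ΔT = λ ΔF = 0.70 × 2.24 = 1.5680 K.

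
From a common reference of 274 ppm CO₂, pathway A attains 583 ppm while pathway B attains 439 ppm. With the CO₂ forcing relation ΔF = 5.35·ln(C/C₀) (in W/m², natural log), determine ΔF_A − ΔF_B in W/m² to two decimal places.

ΔF_A − ΔF_B = 1.52 W/m²

ΔF_A = 5.35 ln(583/274) = 5.35 × 0.75506 = 4.0396 W/m².
ΔF_B = 5.35 ln(439/274) = 5.35 × 0.47137 = 2.5218 W/m².
Difference: 4.0396 − 2.5218 = 1.5178 W/m².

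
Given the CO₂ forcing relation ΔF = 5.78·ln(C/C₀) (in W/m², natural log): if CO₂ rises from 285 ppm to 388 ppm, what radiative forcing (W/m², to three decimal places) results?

ΔF = 1.783 W/m²

CO₂ absorption bands are partially saturated, so forcing scales with the logarithm of the concentration ratio.
CO₂: 5.78 × ln(388/285) = 5.78 × ln(1.36140) = 5.78 × 0.30851 = 1.7832 W/m².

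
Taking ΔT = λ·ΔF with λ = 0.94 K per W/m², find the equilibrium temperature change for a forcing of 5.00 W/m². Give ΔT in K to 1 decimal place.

ΔT = λ ΔF = 0.94 × 5.00 = 4.7000 K.

ΔT = 4.7 K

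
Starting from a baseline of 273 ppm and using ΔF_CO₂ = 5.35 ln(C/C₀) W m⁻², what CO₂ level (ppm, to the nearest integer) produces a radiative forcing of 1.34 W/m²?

Set 5.35 ln(C/273) = 1.34, so ln(C/273) = 1.34/5.35 = 0.25047.
Then C/273 = e^0.25047 = 1.28463, giving C = 273 × 1.28463 = 350.70 ppm.

C ≈ 351 ppm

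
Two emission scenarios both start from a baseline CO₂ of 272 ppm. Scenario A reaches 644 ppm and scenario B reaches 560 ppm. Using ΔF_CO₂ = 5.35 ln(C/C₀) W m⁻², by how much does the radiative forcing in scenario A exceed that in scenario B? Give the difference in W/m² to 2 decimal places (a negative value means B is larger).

ΔF_A − ΔF_B = 0.75 W/m²

ΔF_A = 5.35 ln(644/272) = 5.35 × 0.86190 = 4.6112 W/m².
ΔF_B = 5.35 ln(560/272) = 5.35 × 0.72213 = 3.8634 W/m².
Difference: 4.6112 − 3.8634 = 0.7478 W/m².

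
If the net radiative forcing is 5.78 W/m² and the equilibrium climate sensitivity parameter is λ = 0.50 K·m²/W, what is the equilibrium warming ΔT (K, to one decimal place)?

ΔT = λ ΔF = 0.50 × 5.78 = 2.8900 K.

ΔT = 2.9 K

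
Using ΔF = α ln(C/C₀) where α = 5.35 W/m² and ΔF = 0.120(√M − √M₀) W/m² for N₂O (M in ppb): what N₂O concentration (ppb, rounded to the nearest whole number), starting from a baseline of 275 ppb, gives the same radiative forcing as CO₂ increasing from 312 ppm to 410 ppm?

CO₂ forcing: 5.35 × ln(410/312) = 5.35 × 0.273154 = 1.46137 W/m².
Set 0.120(√M − √275) = 1.46137: √M = 1.46137/0.120 + √275 = 12.1781 + 16.5831 = 28.7612.
M = (28.7612)² = 827.21 ppb.

M ≈ 827 ppb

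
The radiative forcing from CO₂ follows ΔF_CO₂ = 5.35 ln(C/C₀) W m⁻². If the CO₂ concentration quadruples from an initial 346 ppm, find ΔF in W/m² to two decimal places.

ΔF = 5.35 × ln(4) = 5.35 × 1.38629 = 7.4167 W/m².

ΔF = 7.42 W/m²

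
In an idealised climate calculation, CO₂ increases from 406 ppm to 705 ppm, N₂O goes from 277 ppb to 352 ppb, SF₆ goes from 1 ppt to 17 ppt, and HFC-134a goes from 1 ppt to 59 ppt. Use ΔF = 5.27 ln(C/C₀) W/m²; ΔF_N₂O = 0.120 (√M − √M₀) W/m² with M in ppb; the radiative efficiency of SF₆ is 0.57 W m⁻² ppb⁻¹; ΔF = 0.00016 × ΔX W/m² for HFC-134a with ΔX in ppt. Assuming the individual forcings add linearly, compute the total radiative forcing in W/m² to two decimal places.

CO₂: 5.27 × ln(705/406) = 5.27 × ln(1.73645) = 5.27 × 0.55184 = 2.9082 W/m².
N₂O: 0.120 × (√352 − √277) = 0.120 × (18.7617 − 16.6433) = 0.120 × 2.1184 = 0.2542 W/m².
SF₆: Δ = 17 − 1 = 16 ppt = 0.016 ppb; ΔF = 0.57 × 0.016 = 0.0091 W/m².
HFC-134a: ΔF = 0.00016 × (59 − 1) = 0.00016 × 58 = 0.0093 W/m².
Total ΔF = 2.9082 + 0.2542 + 0.0091 + 0.0093 = 3.1808 W/m².

ΔF = 3.18 W/m²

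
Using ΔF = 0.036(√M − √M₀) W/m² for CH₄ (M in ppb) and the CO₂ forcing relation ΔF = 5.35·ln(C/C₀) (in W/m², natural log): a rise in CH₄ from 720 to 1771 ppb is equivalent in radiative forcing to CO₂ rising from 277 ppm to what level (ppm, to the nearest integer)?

CH₄ forcing: 0.036 × (√1771 − √720) = 0.036 × (42.0833 − 26.8328) = 0.036 × 15.2505 = 0.54902 W/m².
Set 5.35 ln(C/277) = 0.54902: ln(C/277) = 0.54902/5.35 = 0.10262, so C = 277 × e^0.10262 = 277 × 1.10807 = 306.94 ppm.

C ≈ 307 ppm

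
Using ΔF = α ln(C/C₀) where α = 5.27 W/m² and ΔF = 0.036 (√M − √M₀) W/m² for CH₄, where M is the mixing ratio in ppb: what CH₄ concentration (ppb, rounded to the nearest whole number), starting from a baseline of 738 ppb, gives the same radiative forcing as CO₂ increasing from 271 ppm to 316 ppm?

M ≈ 2466 ppb

CO₂ forcing: 5.27 × ln(316/271) = 5.27 × 0.153623 = 0.80959 W/m².
Set 0.036(√M − √738) = 0.80959: √M = 0.80959/0.036 + √738 = 22.4886 + 27.1662 = 49.6548.
M = (49.6548)² = 2465.60 ppb.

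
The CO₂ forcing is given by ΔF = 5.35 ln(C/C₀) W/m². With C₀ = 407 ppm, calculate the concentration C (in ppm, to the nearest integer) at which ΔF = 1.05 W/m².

C ≈ 495 ppm

Set 5.35 ln(C/407) = 1.05, so ln(C/407) = 1.05/5.35 = 0.19626.
Then C/407 = e^0.19626 = 1.21684, giving C = 407 × 1.21684 = 495.25 ppm.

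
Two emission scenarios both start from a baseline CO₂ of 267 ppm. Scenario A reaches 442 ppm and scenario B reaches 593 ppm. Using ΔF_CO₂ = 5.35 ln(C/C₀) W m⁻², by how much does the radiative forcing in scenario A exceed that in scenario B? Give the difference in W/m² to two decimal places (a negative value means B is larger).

ΔF_A − ΔF_B = -1.57 W/m²

ΔF_A = 5.35 ln(442/267) = 5.35 × 0.50406 = 2.6967 W/m².
ΔF_B = 5.35 ln(593/267) = 5.35 × 0.79795 = 4.2690 W/m².
Difference: 2.6967 − 4.2690 = -1.5723 W/m².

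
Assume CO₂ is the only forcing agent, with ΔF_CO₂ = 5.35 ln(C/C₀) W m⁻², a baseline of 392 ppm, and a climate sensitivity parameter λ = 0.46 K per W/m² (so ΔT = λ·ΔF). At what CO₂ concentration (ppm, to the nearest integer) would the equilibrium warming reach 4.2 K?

C ≈ 2160 ppm

Required forcing: ΔF = ΔT/λ = 4.2/0.46 = 9.1304 W/m².
Then ln(C/392) = ΔF/5.35 = 9.1304/5.35 = 1.70662.
So C = 392 × e^1.70662 = 392 × 5.51031 = 2160.04 ppm.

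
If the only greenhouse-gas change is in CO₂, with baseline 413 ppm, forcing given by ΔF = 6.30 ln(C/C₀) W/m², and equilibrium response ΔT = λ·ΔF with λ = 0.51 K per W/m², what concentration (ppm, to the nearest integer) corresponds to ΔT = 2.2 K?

C ≈ 819 ppm

Required forcing: ΔF = ΔT/λ = 2.2/0.51 = 4.3137 W/m².
Then ln(C/413) = ΔF/6.30 = 4.3137/6.30 = 0.68471.
So C = 413 × e^0.68471 = 413 × 1.98320 = 819.06 ppm.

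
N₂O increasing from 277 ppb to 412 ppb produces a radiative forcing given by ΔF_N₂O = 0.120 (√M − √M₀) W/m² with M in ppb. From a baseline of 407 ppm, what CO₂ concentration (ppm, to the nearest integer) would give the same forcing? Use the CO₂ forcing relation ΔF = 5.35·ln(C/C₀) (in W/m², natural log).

N₂O forcing: 0.120 × (√412 − √277) = 0.120 × (20.2978 − 16.6433) = 0.120 × 3.6545 = 0.43854 W/m².
Set 5.35 ln(C/407) = 0.43854: ln(C/407) = 0.43854/5.35 = 0.08197, so C = 407 × e^0.08197 = 407 × 1.08542 = 441.77 ppm.

C ≈ 442 ppm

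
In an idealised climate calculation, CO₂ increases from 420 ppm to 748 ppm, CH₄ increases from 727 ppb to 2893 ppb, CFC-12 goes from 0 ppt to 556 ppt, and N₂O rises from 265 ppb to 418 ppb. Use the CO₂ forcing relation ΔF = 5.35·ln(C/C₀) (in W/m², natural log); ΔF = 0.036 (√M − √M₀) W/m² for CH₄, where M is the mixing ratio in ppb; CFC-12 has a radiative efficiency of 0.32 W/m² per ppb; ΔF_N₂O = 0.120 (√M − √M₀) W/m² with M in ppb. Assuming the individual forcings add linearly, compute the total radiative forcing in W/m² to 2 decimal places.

ΔF = 4.73 W/m²

CO₂: 5.35 × ln(748/420) = 5.35 × ln(1.78095) = 5.35 × 0.57715 = 3.0878 W/m².
CH₄: 0.036 × (√2893 − √727) = 0.036 × (53.7866 − 26.9629) = 0.036 × 26.8237 = 0.9657 W/m².
CFC-12: Δ = 556 − 0 = 556 ppt = 0.556 ppb; ΔF = 0.32 × 0.556 = 0.1779 W/m².
N₂O: 0.120 × (√418 − √265) = 0.120 × (20.4450 − 16.2788) = 0.120 × 4.1662 = 0.4999 W/m².
Total ΔF = 3.0878 + 0.9657 + 0.1779 + 0.4999 = 4.7313 W/m².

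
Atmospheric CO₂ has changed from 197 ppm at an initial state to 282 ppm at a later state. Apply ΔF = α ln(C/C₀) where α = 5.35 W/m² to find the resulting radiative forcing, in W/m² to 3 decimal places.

ΔF = 1.919 W/m²

CO₂: 5.35 × ln(282/197) = 5.35 × ln(1.43147) = 5.35 × 0.35870 = 1.9190 W/m².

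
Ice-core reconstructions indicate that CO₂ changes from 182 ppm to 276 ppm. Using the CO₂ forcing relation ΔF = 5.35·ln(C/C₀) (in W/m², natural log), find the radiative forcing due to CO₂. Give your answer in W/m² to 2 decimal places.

CO₂: 5.35 × ln(276/182) = 5.35 × ln(1.51648) = 5.35 × 0.41639 = 2.2277 W/m².

ΔF = 2.23 W/m²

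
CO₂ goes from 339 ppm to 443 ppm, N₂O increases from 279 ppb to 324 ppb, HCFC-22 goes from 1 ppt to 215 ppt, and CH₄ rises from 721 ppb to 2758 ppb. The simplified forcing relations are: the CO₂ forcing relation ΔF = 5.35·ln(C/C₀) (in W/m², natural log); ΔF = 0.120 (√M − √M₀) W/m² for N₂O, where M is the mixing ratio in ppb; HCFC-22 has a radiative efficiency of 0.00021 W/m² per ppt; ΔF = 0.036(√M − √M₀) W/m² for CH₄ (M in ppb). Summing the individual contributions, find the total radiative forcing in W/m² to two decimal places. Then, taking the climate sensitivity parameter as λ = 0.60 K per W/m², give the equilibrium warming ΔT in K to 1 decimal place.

CO₂: 5.35 × ln(443/339) = 5.35 × ln(1.30678) = 5.35 × 0.26757 = 1.4315 W/m².
N₂O: 0.120 × (√324 − √279) = 0.120 × (18.0000 − 16.7033) = 0.120 × 1.2967 = 0.1556 W/m².
HCFC-22: ΔF = 0.00021 × (215 − 1) = 0.00021 × 214 = 0.0449 W/m².
CH₄: 0.036 × (√2758 − √721) = 0.036 × (52.5167 − 26.8514) = 0.036 × 25.6653 = 0.9240 W/m².
Total ΔF = 1.4315 + 0.1556 + 0.0449 + 0.9240 = 2.5560 W/m².
ΔT = λ ΔF = 0.60 × 2.56 = 1.5360 K.

ΔF = 2.56 W/m²; ΔT = 1.5 K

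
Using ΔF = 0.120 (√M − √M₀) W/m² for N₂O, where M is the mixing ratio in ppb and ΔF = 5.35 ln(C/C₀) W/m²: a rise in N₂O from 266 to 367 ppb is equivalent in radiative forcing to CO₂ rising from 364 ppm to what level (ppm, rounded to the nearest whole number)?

C ≈ 388 ppm

N₂O forcing: 0.120 × (√367 − √266) = 0.120 × (19.1572 − 16.3095) = 0.120 × 2.8477 = 0.34172 W/m².
Set 5.35 ln(C/364) = 0.34172: ln(C/364) = 0.34172/5.35 = 0.06387, so C = 364 × e^0.06387 = 364 × 1.06595 = 388.01 ppm.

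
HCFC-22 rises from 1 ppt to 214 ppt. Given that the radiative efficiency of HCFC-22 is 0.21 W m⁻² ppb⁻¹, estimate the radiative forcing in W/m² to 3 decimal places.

HCFC-22: Δ = 214 − 1 = 213 ppt = 0.213 ppb; ΔF = 0.21 × 0.213 = 0.0447 W/m².

ΔF = 0.045 W/m²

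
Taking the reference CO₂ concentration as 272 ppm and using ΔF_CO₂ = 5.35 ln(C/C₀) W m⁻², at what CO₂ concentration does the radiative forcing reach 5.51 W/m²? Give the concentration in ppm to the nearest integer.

Set 5.35 ln(C/272) = 5.51, so ln(C/272) = 5.51/5.35 = 1.02991.
Then C/272 = e^1.02991 = 2.80081, giving C = 272 × 2.80081 = 761.82 ppm.

C ≈ 762 ppm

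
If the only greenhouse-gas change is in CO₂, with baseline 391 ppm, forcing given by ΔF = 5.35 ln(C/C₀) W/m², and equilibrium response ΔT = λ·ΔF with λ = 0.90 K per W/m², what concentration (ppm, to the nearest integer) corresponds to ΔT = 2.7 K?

Required forcing: ΔF = ΔT/λ = 2.7/0.90 = 3.0000 W/m².
Then ln(C/391) = ΔF/5.35 = 3.0000/5.35 = 0.56075.
So C = 391 × e^0.56075 = 391 × 1.75199 = 685.03 ppm.

C ≈ 685 ppm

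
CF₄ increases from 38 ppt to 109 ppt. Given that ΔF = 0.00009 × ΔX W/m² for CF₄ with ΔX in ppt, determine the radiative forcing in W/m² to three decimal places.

ΔF = 0.006 W/m²

CF₄: ΔF = 0.00009 × (109 − 38) = 0.00009 × 71 = 0.0064 W/m².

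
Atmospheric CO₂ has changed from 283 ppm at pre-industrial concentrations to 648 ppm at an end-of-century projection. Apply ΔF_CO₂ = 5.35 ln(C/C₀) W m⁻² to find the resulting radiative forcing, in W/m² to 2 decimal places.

ΔF = 4.43 W/m²

CO₂: 5.35 × ln(648/283) = 5.35 × ln(2.28975) = 5.35 × 0.82844 = 4.4322 W/m².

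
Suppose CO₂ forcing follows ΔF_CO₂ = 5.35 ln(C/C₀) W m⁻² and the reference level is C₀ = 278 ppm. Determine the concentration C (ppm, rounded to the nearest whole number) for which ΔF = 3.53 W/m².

C ≈ 538 ppm

Set 5.35 ln(C/278) = 3.53, so ln(C/278) = 3.53/5.35 = 0.65981.
Then C/278 = e^0.65981 = 1.93442, giving C = 278 × 1.93442 = 537.77 ppm.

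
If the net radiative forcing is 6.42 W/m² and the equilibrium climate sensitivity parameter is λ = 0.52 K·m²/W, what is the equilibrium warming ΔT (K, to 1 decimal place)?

ΔT = 3.3 K

ΔT = λ ΔF = 0.52 × 6.42 = 3.3384 K.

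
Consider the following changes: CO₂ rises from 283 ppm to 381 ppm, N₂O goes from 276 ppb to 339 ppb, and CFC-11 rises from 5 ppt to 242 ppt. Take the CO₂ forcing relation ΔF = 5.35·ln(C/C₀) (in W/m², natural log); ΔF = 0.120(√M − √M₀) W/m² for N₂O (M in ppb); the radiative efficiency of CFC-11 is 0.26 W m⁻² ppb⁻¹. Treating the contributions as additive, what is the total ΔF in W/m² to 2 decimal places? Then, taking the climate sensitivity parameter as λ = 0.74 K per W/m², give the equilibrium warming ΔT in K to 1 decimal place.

CO₂: 5.35 × ln(381/283) = 5.35 × ln(1.34629) = 5.35 × 0.29735 = 1.5908 W/m².
N₂O: 0.120 × (√339 − √276) = 0.120 × (18.4120 − 16.6132) = 0.120 × 1.7988 = 0.2159 W/m².
CFC-11: Δ = 242 − 5 = 237 ppt = 0.237 ppb; ΔF = 0.26 × 0.237 = 0.0616 W/m².
Total ΔF = 1.5908 + 0.2159 + 0.0616 = 1.8683 W/m².
ΔT = λ ΔF = 0.74 × 1.87 = 1.3838 K.

ΔF = 1.87 W/m²; ΔT = 1.4 K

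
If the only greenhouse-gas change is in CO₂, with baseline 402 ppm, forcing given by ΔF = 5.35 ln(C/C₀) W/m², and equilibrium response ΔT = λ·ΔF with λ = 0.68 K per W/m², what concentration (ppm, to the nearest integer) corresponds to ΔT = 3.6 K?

Required forcing: ΔF = ΔT/λ = 3.6/0.68 = 5.2941 W/m².
Then ln(C/402) = ΔF/5.35 = 5.2941/5.35 = 0.98955.
So C = 402 × e^0.98955 = 402 × 2.69002 = 1081.39 ppm.

C ≈ 1081 ppm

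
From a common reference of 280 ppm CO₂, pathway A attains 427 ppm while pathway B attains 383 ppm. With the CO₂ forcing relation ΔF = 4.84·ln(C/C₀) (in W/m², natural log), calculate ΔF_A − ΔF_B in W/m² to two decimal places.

ΔF_A − ΔF_B = 0.53 W/m²

ΔF_A = 4.84 ln(427/280) = 4.84 × 0.42199 = 2.0424 W/m².
ΔF_B = 4.84 ln(383/280) = 4.84 × 0.31325 = 1.5161 W/m².
Difference: 2.0424 − 1.5161 = 0.5263 W/m².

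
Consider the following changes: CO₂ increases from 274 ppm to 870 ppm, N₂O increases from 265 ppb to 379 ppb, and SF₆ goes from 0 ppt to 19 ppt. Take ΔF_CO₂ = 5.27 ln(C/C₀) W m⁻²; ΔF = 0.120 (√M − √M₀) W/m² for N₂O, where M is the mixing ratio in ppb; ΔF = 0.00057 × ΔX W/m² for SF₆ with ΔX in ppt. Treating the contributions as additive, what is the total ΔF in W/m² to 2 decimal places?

ΔF = 6.48 W/m²

CO₂: 5.27 × ln(870/274) = 5.27 × ln(3.17518) = 5.27 × 1.15536 = 6.0887 W/m².
N₂O: 0.120 × (√379 − √265) = 0.120 × (19.4679 − 16.2788) = 0.120 × 3.1891 = 0.3827 W/m².
SF₆: ΔF = 0.00057 × (19 − 0) = 0.00057 × 19 = 0.0108 W/m².
Total ΔF = 6.0887 + 0.3827 + 0.0108 = 6.4822 W/m².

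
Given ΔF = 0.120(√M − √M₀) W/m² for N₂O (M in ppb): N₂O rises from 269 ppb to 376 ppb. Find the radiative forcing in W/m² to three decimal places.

N₂O: 0.120 × (√376 − √269) = 0.120 × (19.3907 − 16.4012) = 0.120 × 2.9895 = 0.3587 W/m².

ΔF = 0.359 W/m²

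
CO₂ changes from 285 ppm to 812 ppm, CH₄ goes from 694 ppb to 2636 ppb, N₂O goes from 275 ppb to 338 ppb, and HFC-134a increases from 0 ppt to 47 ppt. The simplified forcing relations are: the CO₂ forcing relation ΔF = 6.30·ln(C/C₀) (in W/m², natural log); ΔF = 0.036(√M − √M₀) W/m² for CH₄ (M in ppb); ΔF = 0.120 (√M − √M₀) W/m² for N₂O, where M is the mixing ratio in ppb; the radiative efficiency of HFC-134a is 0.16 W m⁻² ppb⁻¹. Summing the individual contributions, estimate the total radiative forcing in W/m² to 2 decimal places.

ΔF = 7.72 W/m²

CO₂: 6.30 × ln(812/285) = 6.30 × ln(2.84912) = 6.30 × 1.04701 = 6.5962 W/m².
CH₄: 0.036 × (√2636 − √694) = 0.036 × (51.3420 − 26.3439) = 0.036 × 24.9981 = 0.8999 W/m².
N₂O: 0.120 × (√338 − √275) = 0.120 × (18.3848 − 16.5831) = 0.120 × 1.8017 = 0.2162 W/m².
HFC-134a: Δ = 47 − 0 = 47 ppt = 0.047 ppb; ΔF = 0.16 × 0.047 = 0.0075 W/m².
Total ΔF = 6.5962 + 0.8999 + 0.2162 + 0.0075 = 7.7198 W/m².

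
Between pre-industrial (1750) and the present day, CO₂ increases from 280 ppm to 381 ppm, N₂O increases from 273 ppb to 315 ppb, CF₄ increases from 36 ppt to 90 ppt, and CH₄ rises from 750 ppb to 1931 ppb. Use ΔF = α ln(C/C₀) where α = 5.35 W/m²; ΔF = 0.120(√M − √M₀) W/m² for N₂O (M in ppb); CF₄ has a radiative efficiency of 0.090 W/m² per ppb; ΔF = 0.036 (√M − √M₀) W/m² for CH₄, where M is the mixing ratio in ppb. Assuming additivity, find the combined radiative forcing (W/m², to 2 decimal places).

ΔF = 2.40 W/m²

CO₂: 5.35 × ln(381/280) = 5.35 × ln(1.36071) = 5.35 × 0.30801 = 1.6479 W/m².
N₂O: 0.120 × (√315 − √273) = 0.120 × (17.7482 − 16.5227) = 0.120 × 1.2255 = 0.1471 W/m².
CF₄: Δ = 90 − 36 = 54 ppt = 0.054 ppb; ΔF = 0.090 × 0.054 = 0.0049 W/m².
CH₄: 0.036 × (√1931 − √750) = 0.036 × (43.9431 − 27.3861) = 0.036 × 16.5570 = 0.5961 W/m².
Total ΔF = 1.6479 + 0.1471 + 0.0049 + 0.5961 = 2.3960 W/m².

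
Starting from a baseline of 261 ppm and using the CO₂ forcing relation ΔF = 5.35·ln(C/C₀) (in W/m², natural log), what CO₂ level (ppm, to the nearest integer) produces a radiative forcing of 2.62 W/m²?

Set 5.35 ln(C/261) = 2.62, so ln(C/261) = 2.62/5.35 = 0.48972.
Then C/261 = e^0.48972 = 1.63186, giving C = 261 × 1.63186 = 425.92 ppm.

C ≈ 426 ppm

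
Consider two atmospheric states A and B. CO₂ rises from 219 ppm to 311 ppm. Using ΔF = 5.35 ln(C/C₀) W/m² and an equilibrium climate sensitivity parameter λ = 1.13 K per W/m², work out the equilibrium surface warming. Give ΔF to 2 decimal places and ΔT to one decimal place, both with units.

ΔF = 1.88 W/m²; ΔT = 2.1 K

CO₂: 5.35 × ln(311/219) = 5.35 × ln(1.42009) = 5.35 × 0.35072 = 1.8764 W/m².
ΔT = λ ΔF = 1.13 × 1.88 = 2.1244 K.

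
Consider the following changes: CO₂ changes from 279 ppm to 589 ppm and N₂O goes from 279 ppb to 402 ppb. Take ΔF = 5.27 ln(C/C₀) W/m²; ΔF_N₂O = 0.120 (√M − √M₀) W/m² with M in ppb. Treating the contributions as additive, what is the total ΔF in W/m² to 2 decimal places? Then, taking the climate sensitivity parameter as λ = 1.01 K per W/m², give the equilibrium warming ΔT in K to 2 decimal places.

CO₂: 5.27 × ln(589/279) = 5.27 × ln(2.11111) = 5.27 × 0.74721 = 3.9378 W/m².
N₂O: 0.120 × (√402 − √279) = 0.120 × (20.0499 − 16.7033) = 0.120 × 3.3466 = 0.4016 W/m².
Total ΔF = 3.9378 + 0.4016 = 4.3394 W/m².
ΔT = λ ΔF = 1.01 × 4.34 = 4.3834 K.

ΔF = 4.34 W/m²; ΔT = 4.38 K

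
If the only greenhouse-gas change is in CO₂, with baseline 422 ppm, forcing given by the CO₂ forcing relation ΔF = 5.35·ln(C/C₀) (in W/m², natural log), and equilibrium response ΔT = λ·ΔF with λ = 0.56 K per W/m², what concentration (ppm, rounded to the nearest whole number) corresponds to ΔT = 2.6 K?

Required forcing: ΔF = ΔT/λ = 2.6/0.56 = 4.6429 W/m².
Then ln(C/422) = ΔF/5.35 = 4.6429/5.35 = 0.86783.
So C = 422 × e^0.86783 = 422 × 2.38174 = 1005.09 ppm.

C ≈ 1005 ppm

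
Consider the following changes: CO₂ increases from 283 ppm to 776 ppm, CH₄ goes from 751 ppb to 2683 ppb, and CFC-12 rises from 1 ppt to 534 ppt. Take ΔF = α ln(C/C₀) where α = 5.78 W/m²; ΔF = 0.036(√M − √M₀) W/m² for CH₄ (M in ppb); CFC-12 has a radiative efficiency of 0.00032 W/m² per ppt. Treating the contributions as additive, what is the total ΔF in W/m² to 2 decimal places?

ΔF = 6.88 W/m²

CO₂: 5.78 × ln(776/283) = 5.78 × ln(2.74205) = 5.78 × 1.00871 = 5.8303 W/m².
CH₄: 0.036 × (√2683 − √751) = 0.036 × (51.7977 − 27.4044) = 0.036 × 24.3933 = 0.8782 W/m².
CFC-12: ΔF = 0.00032 × (534 − 1) = 0.00032 × 533 = 0.1706 W/m².
Total ΔF = 5.8303 + 0.8782 + 0.1706 = 6.8791 W/m².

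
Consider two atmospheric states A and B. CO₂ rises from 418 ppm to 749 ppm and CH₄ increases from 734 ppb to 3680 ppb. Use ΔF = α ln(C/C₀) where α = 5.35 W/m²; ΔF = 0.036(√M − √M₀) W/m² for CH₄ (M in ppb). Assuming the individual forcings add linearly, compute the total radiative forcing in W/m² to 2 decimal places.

ΔF = 4.33 W/m²

CO₂: 5.35 × ln(749/418) = 5.35 × ln(1.79187) = 5.35 × 0.58326 = 3.1204 W/m².
CH₄: 0.036 × (√3680 − √734) = 0.036 × (60.6630 − 27.0924) = 0.036 × 33.5706 = 1.2085 W/m².
Total ΔF = 3.1204 + 1.2085 = 4.3289 W/m².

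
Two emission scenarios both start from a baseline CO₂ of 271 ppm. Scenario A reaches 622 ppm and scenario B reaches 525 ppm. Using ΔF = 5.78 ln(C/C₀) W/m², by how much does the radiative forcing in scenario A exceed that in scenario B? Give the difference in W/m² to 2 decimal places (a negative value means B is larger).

ΔF_A − ΔF_B = 0.98 W/m²

ΔF_A = 5.78 ln(622/271) = 5.78 × 0.83082 = 4.8021 W/m².
ΔF_B = 5.78 ln(525/271) = 5.78 × 0.66128 = 3.8222 W/m².
Difference: 4.8021 − 3.8222 = 0.9799 W/m².
(Equivalently, ΔF_A − ΔF_B = 5.78 ln(622/525) = 5.78 × 0.16954 = 0.9799 W/m².)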